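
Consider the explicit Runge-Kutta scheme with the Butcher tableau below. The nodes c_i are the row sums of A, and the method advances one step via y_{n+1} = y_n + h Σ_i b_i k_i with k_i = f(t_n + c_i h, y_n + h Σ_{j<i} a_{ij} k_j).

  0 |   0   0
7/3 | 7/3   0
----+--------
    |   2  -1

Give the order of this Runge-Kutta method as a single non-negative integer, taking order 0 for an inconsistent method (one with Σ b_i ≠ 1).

b = (2, -1)
c = (0, 7/3)
Σ b_i: 2·1 + (-1)·1 = 1 ✓
b·c: (-1)·7/3 = -7/3 ≠ 1/2 ⇒ order 1.

1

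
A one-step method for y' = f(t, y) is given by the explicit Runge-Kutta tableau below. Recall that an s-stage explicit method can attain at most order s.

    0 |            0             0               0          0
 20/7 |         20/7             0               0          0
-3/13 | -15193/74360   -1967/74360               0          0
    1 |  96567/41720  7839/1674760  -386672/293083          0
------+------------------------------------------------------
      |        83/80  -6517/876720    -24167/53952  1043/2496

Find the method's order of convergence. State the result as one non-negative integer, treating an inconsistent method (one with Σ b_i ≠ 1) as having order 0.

4

b = (83/80, -6517/876720, -24167/53952, 1043/2496)
c = (0, 20/7, -3/13, 1)
Ac = (0, 0, -281/3718, 663/2086)
Σ b_i: 83/80·1 + (-6517/876720)·1 + (-24167/53952)·1 + 1043/2496·1 = 1 ✓
b·c: (-6517/876720)·20/7 + (-24167/53952)·(-3/13) + 1043/2496·1 = 1/2 ✓
b·c²: (-6517/876720)·400/49 + (-24167/53952)·9/169 + 1043/2496·1 = 1/3 ✓
b·Ac: (-24167/53952)·(-281/3718) + 1043/2496·663/2086 = 1/6 ✓
b·c³: (-6517/876720)·8000/343 + (-24167/53952)·(-27/2197) + 1043/2496·1 = 1/4 ✓
b·(c∘Ac): (-24167/53952)·843/48334 + 1043/2496·663/2086 = 1/8 ✓
b·Ac²: (-24167/53952)·(-2810/13013) + 1043/2496·(-234/7301) = 1/12 ✓
b·A²c: 1043/2496·104/1043 = 1/24 ✓; 4 stages ⇒ order 4.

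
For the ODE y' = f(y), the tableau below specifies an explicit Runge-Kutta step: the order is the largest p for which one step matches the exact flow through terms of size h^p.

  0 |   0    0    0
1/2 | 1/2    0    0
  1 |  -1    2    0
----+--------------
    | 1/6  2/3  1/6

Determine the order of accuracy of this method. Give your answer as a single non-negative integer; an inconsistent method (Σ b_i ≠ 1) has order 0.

b = (1/6, 2/3, 1/6)
c = (0, 1/2, 1)
Ac = (0, 0, 1)
Σ b_i: 1/6·1 + 2/3·1 + 1/6·1 = 1 ✓
b·c: 2/3·1/2 + 1/6·1 = 1/2 ✓
b·c²: 2/3·1/4 + 1/6·1 = 1/3 ✓
b·Ac: 1/6·1 = 1/6 ✓; 3 stages ⇒ order 3.

3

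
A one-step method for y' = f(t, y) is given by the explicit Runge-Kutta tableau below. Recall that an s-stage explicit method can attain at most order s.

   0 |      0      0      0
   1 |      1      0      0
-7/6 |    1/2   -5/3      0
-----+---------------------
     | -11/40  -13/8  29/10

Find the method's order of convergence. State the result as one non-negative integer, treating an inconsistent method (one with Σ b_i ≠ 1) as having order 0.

1

b = (-11/40, -13/8, 29/10)
c = (0, 1, -7/6)
Ac = (0, 0, -5/3)
Σ b_i: (-11/40)·1 + (-13/8)·1 + 29/10·1 = 1 ✓
b·c: (-13/8)·1 + 29/10·(-7/6) = -601/120 ≠ 1/2 ⇒ order 1.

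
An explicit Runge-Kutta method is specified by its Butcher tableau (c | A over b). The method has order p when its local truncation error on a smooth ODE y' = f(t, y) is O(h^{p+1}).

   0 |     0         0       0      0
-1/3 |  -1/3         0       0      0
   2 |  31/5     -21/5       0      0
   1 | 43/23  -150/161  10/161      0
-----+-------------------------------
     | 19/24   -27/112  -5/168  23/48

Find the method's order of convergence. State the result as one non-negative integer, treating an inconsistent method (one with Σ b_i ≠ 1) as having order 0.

b = (19/24, -27/112, -5/168, 23/48)
c = (0, -1/3, 2, 1)
Ac = (0, 0, 7/5, 10/23)
Σ b_i: 19/24·1 + (-27/112)·1 + (-5/168)·1 + 23/48·1 = 1 ✓
b·c: (-27/112)·(-1/3) + (-5/168)·2 + 23/48·1 = 1/2 ✓
b·c²: (-27/112)·1/9 + (-5/168)·4 + 23/48·1 = 1/3 ✓
b·Ac: (-5/168)·7/5 + 23/48·10/23 = 1/6 ✓
b·c³: (-27/112)·(-1/27) + (-5/168)·8 + 23/48·1 = 1/4 ✓
b·(c∘Ac): (-5/168)·14/5 + 23/48·10/23 = 1/8 ✓
b·Ac²: (-5/168)·(-7/15) + 23/48·10/69 = 1/12 ✓
b·A²c: 23/48·2/23 = 1/24 ✓; 4 stages ⇒ order 4.

4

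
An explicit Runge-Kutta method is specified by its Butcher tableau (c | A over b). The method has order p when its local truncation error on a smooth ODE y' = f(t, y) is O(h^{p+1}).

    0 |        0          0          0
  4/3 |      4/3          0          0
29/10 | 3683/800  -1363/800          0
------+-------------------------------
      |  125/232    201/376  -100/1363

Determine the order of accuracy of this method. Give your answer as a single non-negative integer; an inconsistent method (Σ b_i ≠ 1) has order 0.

b = (125/232, 201/376, -100/1363)
c = (0, 4/3, 29/10)
Ac = (0, 0, -1363/600)
Σ b_i: 125/232·1 + 201/376·1 + (-100/1363)·1 = 1 ✓
b·c: 201/376·4/3 + (-100/1363)·29/10 = 1/2 ✓
b·c²: 201/376·16/9 + (-100/1363)·841/100 = 1/3 ✓
b·Ac: (-100/1363)·(-1363/600) = 1/6 ✓; 3 stages ⇒ order 3.

3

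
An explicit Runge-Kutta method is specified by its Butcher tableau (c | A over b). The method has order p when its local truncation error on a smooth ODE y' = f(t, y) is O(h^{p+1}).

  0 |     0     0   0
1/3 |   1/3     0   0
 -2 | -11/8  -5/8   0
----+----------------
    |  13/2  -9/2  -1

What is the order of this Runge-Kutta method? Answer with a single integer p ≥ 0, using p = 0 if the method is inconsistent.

2

b = (13/2, -9/2, -1)
c = (0, 1/3, -2)
Ac = (0, 0, -5/24)
Σ b_i: 13/2·1 + (-9/2)·1 + (-1)·1 = 1 ✓
b·c: (-9/2)·1/3 + (-1)·(-2) = 1/2 ✓
b·c²: (-9/2)·1/9 + (-1)·4 = -9/2 ≠ 1/3 ⇒ order 2.
b·Ac: (-1)·(-5/24) = 5/24 ≠ 1/6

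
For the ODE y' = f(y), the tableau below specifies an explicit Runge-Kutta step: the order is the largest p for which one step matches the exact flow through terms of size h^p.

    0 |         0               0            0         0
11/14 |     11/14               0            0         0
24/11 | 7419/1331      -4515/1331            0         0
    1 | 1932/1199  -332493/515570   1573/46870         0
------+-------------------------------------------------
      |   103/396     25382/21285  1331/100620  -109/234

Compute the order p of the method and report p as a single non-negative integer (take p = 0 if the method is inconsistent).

4

b = (103/396, 25382/21285, 1331/100620, -109/234)
c = (0, 11/14, 24/11, 1)
Ac = (0, 0, -645/242, -189/436)
Σ b_i: 103/396·1 + 25382/21285·1 + 1331/100620·1 + (-109/234)·1 = 1 ✓
b·c: 25382/21285·11/14 + 1331/100620·24/11 + (-109/234)·1 = 1/2 ✓
b·c²: 25382/21285·121/196 + 1331/100620·576/121 + (-109/234)·1 = 1/3 ✓
b·Ac: 1331/100620·(-645/242) + (-109/234)·(-189/436) = 1/6 ✓
b·c³: 25382/21285·1331/2744 + 1331/100620·13824/1331 + (-109/234)·1 = 1/4 ✓
b·(c∘Ac): 1331/100620·(-7740/1331) + (-109/234)·(-189/436) = 1/8 ✓
b·Ac²: 1331/100620·(-645/308) + (-109/234)·(-1455/6104) = 1/12 ✓
b·A²c: (-109/234)·(-39/436) = 1/24 ✓; 4 stages ⇒ order 4.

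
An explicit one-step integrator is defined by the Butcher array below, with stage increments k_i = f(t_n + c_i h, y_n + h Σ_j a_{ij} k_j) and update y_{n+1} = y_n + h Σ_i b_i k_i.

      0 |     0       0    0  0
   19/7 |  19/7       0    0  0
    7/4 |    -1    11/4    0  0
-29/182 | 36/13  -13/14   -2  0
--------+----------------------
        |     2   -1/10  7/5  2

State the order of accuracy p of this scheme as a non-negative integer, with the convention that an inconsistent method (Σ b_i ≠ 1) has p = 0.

0

b = (2, -1/10, 7/5, 2)
c = (0, 19/7, 7/4, -29/182)
Ac = (0, 0, 209/28, -295/49)
Σ b_i: 2·1 + (-1/10)·1 + 7/5·1 + 2·1 = 53/10 ≠ 1 ⇒ order 0.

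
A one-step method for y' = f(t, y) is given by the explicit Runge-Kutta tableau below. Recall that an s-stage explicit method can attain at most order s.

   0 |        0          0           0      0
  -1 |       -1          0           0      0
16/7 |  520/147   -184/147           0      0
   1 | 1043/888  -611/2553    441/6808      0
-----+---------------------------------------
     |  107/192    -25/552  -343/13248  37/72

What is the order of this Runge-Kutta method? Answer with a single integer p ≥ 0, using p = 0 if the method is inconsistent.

4

b = (107/192, -25/552, -343/13248, 37/72)
c = (0, -1, 16/7, 1)
Ac = (0, 0, 184/147, 43/111)
Σ b_i: 107/192·1 + (-25/552)·1 + (-343/13248)·1 + 37/72·1 = 1 ✓
b·c: (-25/552)·(-1) + (-343/13248)·16/7 + 37/72·1 = 1/2 ✓
b·c²: (-25/552)·1 + (-343/13248)·256/49 + 37/72·1 = 1/3 ✓
b·Ac: (-343/13248)·184/147 + 37/72·43/111 = 1/6 ✓
b·c³: (-25/552)·(-1) + (-343/13248)·4096/343 + 37/72·1 = 1/4 ✓
b·(c∘Ac): (-343/13248)·2944/1029 + 37/72·43/111 = 1/8 ✓
b·Ac²: (-343/13248)·(-184/147) + 37/72·11/111 = 1/12 ✓
b·A²c: 37/72·3/37 = 1/24 ✓; 4 stages ⇒ order 4.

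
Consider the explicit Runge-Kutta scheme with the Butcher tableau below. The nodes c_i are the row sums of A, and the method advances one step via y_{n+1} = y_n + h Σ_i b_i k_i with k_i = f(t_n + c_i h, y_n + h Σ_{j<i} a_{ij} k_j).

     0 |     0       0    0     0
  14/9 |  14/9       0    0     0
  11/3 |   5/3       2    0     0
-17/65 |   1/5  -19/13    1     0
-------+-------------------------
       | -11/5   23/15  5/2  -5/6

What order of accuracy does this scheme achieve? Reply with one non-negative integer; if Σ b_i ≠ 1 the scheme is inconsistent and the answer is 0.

b = (-11/5, 23/15, 5/2, -5/6)
c = (0, 14/9, 11/3, -17/65)
Ac = (0, 0, 28/9, 163/117)
Σ b_i: (-11/5)·1 + 23/15·1 + 5/2·1 + (-5/6)·1 = 1 ✓
b·c: 23/15·14/9 + 5/2·11/3 + (-5/6)·(-17/65) = 20656/1755 ≠ 1/2 ⇒ order 1.

1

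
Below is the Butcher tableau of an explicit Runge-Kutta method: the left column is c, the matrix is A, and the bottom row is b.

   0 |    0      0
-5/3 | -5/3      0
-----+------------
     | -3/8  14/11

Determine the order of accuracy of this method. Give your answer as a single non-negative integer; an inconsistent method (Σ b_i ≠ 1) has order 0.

b = (-3/8, 14/11)
c = (0, -5/3)
Σ b_i: (-3/8)·1 + 14/11·1 = 79/88 ≠ 1 ⇒ order 0.

0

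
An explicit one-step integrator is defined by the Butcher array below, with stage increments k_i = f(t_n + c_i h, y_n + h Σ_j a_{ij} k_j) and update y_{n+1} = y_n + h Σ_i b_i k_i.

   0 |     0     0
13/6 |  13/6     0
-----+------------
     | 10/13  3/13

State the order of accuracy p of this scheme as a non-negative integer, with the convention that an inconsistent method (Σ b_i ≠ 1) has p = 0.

b = (10/13, 3/13)
c = (0, 13/6)
Σ b_i: 10/13·1 + 3/13·1 = 1 ✓
b·c: 3/13·13/6 = 1/2 ✓; 2 stages ⇒ order 2.

2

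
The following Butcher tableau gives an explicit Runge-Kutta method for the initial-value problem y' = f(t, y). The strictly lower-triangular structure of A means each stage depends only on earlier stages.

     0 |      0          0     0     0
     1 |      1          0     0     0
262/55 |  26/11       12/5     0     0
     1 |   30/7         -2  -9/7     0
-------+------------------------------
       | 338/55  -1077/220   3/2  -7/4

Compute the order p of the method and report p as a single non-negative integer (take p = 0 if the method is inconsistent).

b = (338/55, -1077/220, 3/2, -7/4)
c = (0, 1, 262/55, 1)
Ac = (0, 0, 12/5, -3128/385)
Σ b_i: 338/55·1 + (-1077/220)·1 + 3/2·1 + (-7/4)·1 = 1 ✓
b·c: (-1077/220)·1 + 3/2·262/55 + (-7/4)·1 = 1/2 ✓
b·c²: (-1077/220)·1 + 3/2·68644/3025 + (-7/4)·1 = 165727/6050 ≠ 1/3 ⇒ order 2.
b·Ac: 3/2·12/5 + (-7/4)·(-3128/385) = 196/11 ≠ 1/6

2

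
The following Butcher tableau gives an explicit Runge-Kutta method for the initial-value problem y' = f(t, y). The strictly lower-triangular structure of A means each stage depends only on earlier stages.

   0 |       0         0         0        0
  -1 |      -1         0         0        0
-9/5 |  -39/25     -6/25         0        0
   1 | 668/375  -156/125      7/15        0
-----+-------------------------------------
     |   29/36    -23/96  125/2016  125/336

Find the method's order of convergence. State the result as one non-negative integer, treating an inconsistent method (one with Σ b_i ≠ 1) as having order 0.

b = (29/36, -23/96, 125/2016, 125/336)
c = (0, -1, -9/5, 1)
Ac = (0, 0, 6/25, 51/125)
Σ b_i: 29/36·1 + (-23/96)·1 + 125/2016·1 + 125/336·1 = 1 ✓
b·c: (-23/96)·(-1) + 125/2016·(-9/5) + 125/336·1 = 1/2 ✓
b·c²: (-23/96)·1 + 125/2016·81/25 + 125/336·1 = 1/3 ✓
b·Ac: 125/2016·6/25 + 125/336·51/125 = 1/6 ✓
b·c³: (-23/96)·(-1) + 125/2016·(-729/125) + 125/336·1 = 1/4 ✓
b·(c∘Ac): 125/2016·(-54/125) + 125/336·51/125 = 1/8 ✓
b·Ac²: 125/2016·(-6/25) + 125/336·33/125 = 1/12 ✓
b·A²c: 125/336·14/125 = 1/24 ✓; 4 stages ⇒ order 4.

4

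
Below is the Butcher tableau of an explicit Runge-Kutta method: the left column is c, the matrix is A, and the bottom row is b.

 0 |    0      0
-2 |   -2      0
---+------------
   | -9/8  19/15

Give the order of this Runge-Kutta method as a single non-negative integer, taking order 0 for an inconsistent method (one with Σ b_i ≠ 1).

b = (-9/8, 19/15)
c = (0, -2)
Σ b_i: (-9/8)·1 + 19/15·1 = 17/120 ≠ 1 ⇒ order 0.

0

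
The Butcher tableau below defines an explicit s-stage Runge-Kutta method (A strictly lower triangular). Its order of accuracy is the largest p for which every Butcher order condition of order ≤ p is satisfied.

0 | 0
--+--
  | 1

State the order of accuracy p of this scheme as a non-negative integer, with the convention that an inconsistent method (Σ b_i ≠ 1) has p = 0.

1

b = (1)
c = (0)
Σ b_i: 1·1 = 1 ✓; 1 stage ⇒ order 1.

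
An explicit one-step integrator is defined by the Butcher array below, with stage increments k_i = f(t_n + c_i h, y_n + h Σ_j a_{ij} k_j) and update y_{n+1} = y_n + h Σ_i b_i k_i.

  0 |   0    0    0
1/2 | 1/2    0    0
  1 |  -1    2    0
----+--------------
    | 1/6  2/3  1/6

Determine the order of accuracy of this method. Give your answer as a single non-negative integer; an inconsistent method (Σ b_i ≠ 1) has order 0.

3

b = (1/6, 2/3, 1/6)
c = (0, 1/2, 1)
Ac = (0, 0, 1)
Σ b_i: 1/6·1 + 2/3·1 + 1/6·1 = 1 ✓
b·c: 2/3·1/2 + 1/6·1 = 1/2 ✓
b·c²: 2/3·1/4 + 1/6·1 = 1/3 ✓
b·Ac: 1/6·1 = 1/6 ✓; 3 stages ⇒ order 3.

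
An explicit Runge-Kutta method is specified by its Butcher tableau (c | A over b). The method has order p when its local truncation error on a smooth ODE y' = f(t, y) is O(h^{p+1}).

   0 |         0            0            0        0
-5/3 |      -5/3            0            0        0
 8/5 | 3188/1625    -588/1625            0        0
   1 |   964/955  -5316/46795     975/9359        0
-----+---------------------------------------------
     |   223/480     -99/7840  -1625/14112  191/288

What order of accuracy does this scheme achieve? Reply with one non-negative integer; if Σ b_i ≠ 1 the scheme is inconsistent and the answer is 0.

b = (223/480, -99/7840, -1625/14112, 191/288)
c = (0, -5/3, 8/5, 1)
Ac = (0, 0, 196/325, 68/191)
Σ b_i: 223/480·1 + (-99/7840)·1 + (-1625/14112)·1 + 191/288·1 = 1 ✓
b·c: (-99/7840)·(-5/3) + (-1625/14112)·8/5 + 191/288·1 = 1/2 ✓
b·c²: (-99/7840)·25/9 + (-1625/14112)·64/25 + 191/288·1 = 1/3 ✓
b·Ac: (-1625/14112)·196/325 + 191/288·68/191 = 1/6 ✓
b·c³: (-99/7840)·(-125/27) + (-1625/14112)·512/125 + 191/288·1 = 1/4 ✓
b·(c∘Ac): (-1625/14112)·1568/1625 + 191/288·68/191 = 1/8 ✓
b·Ac²: (-1625/14112)·(-196/195) + 191/288·(-28/573) = 1/12 ✓
b·A²c: 191/288·12/191 = 1/24 ✓; 4 stages ⇒ order 4.

4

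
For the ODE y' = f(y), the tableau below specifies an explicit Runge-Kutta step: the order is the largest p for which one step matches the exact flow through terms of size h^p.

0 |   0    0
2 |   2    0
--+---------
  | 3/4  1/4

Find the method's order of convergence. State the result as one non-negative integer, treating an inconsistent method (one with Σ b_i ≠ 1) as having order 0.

2

b = (3/4, 1/4)
c = (0, 2)
Σ b_i: 3/4·1 + 1/4·1 = 1 ✓
b·c: 1/4·2 = 1/2 ✓; 2 stages ⇒ order 2.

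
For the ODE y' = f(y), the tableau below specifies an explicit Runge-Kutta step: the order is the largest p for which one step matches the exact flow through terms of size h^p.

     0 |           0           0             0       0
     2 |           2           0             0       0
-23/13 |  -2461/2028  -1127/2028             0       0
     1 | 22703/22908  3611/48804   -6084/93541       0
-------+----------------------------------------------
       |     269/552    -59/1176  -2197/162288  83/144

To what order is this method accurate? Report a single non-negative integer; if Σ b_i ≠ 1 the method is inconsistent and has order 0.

b = (269/552, -59/1176, -2197/162288, 83/144)
c = (0, 2, -23/13, 1)
Ac = (0, 0, -1127/1014, 131/498)
Σ b_i: 269/552·1 + (-59/1176)·1 + (-2197/162288)·1 + 83/144·1 = 1 ✓
b·c: (-59/1176)·2 + (-2197/162288)·(-23/13) + 83/144·1 = 1/2 ✓
b·c²: (-59/1176)·4 + (-2197/162288)·529/169 + 83/144·1 = 1/3 ✓
b·Ac: (-2197/162288)·(-1127/1014) + 83/144·131/498 = 1/6 ✓
b·c³: (-59/1176)·8 + (-2197/162288)·(-12167/2197) + 83/144·1 = 1/4 ✓
b·(c∘Ac): (-2197/162288)·25921/13182 + 83/144·131/498 = 1/8 ✓
b·Ac²: (-2197/162288)·(-1127/507) + 83/144·23/249 = 1/12 ✓
b·A²c: 83/144·6/83 = 1/24 ✓; 4 stages ⇒ order 4.

4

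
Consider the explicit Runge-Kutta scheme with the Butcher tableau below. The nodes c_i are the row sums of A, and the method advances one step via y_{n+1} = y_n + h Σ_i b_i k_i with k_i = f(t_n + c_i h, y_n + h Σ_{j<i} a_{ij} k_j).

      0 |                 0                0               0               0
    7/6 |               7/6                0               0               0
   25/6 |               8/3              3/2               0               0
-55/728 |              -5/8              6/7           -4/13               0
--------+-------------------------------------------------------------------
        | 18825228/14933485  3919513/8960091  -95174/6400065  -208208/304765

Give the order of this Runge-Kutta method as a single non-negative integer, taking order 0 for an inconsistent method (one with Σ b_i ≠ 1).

3

b = (18825228/14933485, 3919513/8960091, -95174/6400065, -208208/304765)
c = (0, 7/6, 25/6, -55/728)
Ac = (0, 0, 7/4, -11/39)
Σ b_i: 18825228/14933485·1 + 3919513/8960091·1 + (-95174/6400065)·1 + (-208208/304765)·1 = 1 ✓
b·c: 3919513/8960091·7/6 + (-95174/6400065)·25/6 + (-208208/304765)·(-55/728) = 1/2 ✓
b·c²: 3919513/8960091·49/36 + (-95174/6400065)·625/36 + (-208208/304765)·3025/529984 = 1/3 ✓
b·Ac: (-95174/6400065)·7/4 + (-208208/304765)·(-11/39) = 1/6 ✓
b·c³: 3919513/8960091·343/216 + (-95174/6400065)·15625/216 + (-208208/304765)·(-166375/385828352) = -473115347/1242465952 ≠ 1/4 ⇒ order 3.
b·(c∘Ac): (-95174/6400065)·175/24 + (-208208/304765)·605/28392 = -269879/2194308 ≠ 1/8
b·Ac²: (-95174/6400065)·49/24 + (-208208/304765)·(-977/234) = 6192431/2194308 ≠ 1/12
b·A²c: (-208208/304765)·(-7/13) = 112112/304765 ≠ 1/24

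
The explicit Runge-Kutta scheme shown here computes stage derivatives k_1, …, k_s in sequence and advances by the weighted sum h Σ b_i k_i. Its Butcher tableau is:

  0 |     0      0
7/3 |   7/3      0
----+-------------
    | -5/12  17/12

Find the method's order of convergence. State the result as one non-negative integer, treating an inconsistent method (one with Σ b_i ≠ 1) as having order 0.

b = (-5/12, 17/12)
c = (0, 7/3)
Σ b_i: (-5/12)·1 + 17/12·1 = 1 ✓
b·c: 17/12·7/3 = 119/36 ≠ 1/2 ⇒ order 1.

1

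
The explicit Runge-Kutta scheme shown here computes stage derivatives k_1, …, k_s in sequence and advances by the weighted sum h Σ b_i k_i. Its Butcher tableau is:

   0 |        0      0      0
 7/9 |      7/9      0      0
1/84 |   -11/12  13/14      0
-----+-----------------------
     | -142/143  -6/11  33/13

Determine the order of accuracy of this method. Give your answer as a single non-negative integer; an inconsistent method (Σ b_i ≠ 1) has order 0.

1

b = (-142/143, -6/11, 33/13)
c = (0, 7/9, 1/84)
Ac = (0, 0, 13/18)
Σ b_i: (-142/143)·1 + (-6/11)·1 + 33/13·1 = 1 ✓
b·c: (-6/11)·7/9 + 33/13·1/84 = -4733/12012 ≠ 1/2 ⇒ order 1.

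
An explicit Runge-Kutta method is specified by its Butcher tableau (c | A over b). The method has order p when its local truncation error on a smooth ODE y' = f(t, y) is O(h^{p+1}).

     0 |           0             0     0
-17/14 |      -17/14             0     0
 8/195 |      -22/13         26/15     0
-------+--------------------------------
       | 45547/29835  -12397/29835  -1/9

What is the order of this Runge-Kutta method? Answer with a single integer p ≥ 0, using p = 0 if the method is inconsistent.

b = (45547/29835, -12397/29835, -1/9)
c = (0, -17/14, 8/195)
Ac = (0, 0, -221/105)
Σ b_i: 45547/29835·1 + (-12397/29835)·1 + (-1/9)·1 = 1 ✓
b·c: (-12397/29835)·(-17/14) + (-1/9)·8/195 = 1/2 ✓
b·c²: (-12397/29835)·289/196 + (-1/9)·64/38025 = -838951/1368900 ≠ 1/3 ⇒ order 2.
b·Ac: (-1/9)·(-221/105) = 221/945 ≠ 1/6

2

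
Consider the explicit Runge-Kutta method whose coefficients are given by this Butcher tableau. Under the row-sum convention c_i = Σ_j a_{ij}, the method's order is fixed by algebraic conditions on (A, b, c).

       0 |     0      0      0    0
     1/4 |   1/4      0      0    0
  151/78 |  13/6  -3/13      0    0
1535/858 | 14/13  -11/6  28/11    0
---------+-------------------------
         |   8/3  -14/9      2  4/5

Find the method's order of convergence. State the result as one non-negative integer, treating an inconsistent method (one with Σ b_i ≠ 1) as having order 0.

b = (8/3, -14/9, 2, 4/5)
c = (0, 1/4, 151/78, 1535/858)
Ac = (0, 0, -3/52, 5113/1144)
Σ b_i: 8/3·1 + (-14/9)·1 + 2·1 + 4/5·1 = 176/45 ≠ 1 ⇒ order 0.

0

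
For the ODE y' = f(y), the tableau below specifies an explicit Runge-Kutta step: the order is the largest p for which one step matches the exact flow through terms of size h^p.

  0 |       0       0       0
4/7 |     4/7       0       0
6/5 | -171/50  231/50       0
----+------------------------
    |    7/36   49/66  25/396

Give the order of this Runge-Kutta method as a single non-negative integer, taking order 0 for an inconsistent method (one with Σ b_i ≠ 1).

b = (7/36, 49/66, 25/396)
c = (0, 4/7, 6/5)
Ac = (0, 0, 66/25)
Σ b_i: 7/36·1 + 49/66·1 + 25/396·1 = 1 ✓
b·c: 49/66·4/7 + 25/396·6/5 = 1/2 ✓
b·c²: 49/66·16/49 + 25/396·36/25 = 1/3 ✓
b·Ac: 25/396·66/25 = 1/6 ✓; 3 stages ⇒ order 3.

3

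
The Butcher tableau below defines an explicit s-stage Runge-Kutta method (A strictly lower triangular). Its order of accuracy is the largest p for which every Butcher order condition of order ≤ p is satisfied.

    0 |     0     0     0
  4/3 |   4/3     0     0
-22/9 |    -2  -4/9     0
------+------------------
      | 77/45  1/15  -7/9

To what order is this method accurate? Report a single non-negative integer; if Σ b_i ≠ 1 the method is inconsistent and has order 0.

b = (77/45, 1/15, -7/9)
c = (0, 4/3, -22/9)
Ac = (0, 0, -16/27)
Σ b_i: 77/45·1 + 1/15·1 + (-7/9)·1 = 1 ✓
b·c: 1/15·4/3 + (-7/9)·(-22/9) = 806/405 ≠ 1/2 ⇒ order 1.

1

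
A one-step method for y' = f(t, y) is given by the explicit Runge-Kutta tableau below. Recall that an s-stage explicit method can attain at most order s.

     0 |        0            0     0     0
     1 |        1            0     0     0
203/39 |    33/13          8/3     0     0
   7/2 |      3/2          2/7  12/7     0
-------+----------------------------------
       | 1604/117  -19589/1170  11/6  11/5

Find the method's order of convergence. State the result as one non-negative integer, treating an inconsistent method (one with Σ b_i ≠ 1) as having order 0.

b = (1604/117, -19589/1170, 11/6, 11/5)
c = (0, 1, 203/39, 7/2)
Ac = (0, 0, 8/3, 838/91)
Σ b_i: 1604/117·1 + (-19589/1170)·1 + 11/6·1 + 11/5·1 = 1 ✓
b·c: (-19589/1170)·1 + 11/6·203/39 + 11/5·7/2 = 1/2 ✓
b·c²: (-19589/1170)·1 + 11/6·41209/1521 + 11/5·49/4 = 1092901/18252 ≠ 1/3 ⇒ order 2.
b·Ac: 11/6·8/3 + 11/5·838/91 = 102982/4095 ≠ 1/6

2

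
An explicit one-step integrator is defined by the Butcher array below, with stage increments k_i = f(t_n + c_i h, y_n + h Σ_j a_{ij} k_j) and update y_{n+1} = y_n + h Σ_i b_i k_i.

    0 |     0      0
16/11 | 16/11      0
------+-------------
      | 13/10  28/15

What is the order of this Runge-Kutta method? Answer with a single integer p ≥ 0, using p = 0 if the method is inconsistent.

0

b = (13/10, 28/15)
c = (0, 16/11)
Σ b_i: 13/10·1 + 28/15·1 = 19/6 ≠ 1 ⇒ order 0.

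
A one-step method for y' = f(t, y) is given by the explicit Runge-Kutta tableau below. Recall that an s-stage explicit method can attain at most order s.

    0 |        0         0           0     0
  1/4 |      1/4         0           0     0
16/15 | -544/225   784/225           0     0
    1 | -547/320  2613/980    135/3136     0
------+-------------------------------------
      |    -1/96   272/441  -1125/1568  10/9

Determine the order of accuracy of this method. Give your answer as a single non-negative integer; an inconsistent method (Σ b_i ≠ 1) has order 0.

4

b = (-1/96, 272/441, -1125/1568, 10/9)
c = (0, 1/4, 16/15, 1)
Ac = (0, 0, 196/225, 57/80)
Σ b_i: (-1/96)·1 + 272/441·1 + (-1125/1568)·1 + 10/9·1 = 1 ✓
b·c: 272/441·1/4 + (-1125/1568)·16/15 + 10/9·1 = 1/2 ✓
b·c²: 272/441·1/16 + (-1125/1568)·256/225 + 10/9·1 = 1/3 ✓
b·Ac: (-1125/1568)·196/225 + 10/9·57/80 = 1/6 ✓
b·c³: 272/441·1/64 + (-1125/1568)·4096/3375 + 10/9·1 = 1/4 ✓
b·(c∘Ac): (-1125/1568)·3136/3375 + 10/9·57/80 = 1/8 ✓
b·Ac²: (-1125/1568)·49/225 + 10/9·69/320 = 1/12 ✓
b·A²c: 10/9·3/80 = 1/24 ✓; 4 stages ⇒ order 4.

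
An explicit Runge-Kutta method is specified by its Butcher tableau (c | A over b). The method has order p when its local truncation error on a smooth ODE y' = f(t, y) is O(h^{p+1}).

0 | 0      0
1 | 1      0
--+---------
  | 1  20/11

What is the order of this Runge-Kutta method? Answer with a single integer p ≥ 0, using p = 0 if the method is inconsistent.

b = (1, 20/11)
c = (0, 1)
Σ b_i: 1·1 + 20/11·1 = 31/11 ≠ 1 ⇒ order 0.

0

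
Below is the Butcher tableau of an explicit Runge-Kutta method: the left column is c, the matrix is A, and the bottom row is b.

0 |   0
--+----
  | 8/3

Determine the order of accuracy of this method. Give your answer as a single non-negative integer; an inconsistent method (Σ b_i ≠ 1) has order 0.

0

b = (8/3)
c = (0)
Σ b_i: 8/3·1 = 8/3 ≠ 1 ⇒ order 0.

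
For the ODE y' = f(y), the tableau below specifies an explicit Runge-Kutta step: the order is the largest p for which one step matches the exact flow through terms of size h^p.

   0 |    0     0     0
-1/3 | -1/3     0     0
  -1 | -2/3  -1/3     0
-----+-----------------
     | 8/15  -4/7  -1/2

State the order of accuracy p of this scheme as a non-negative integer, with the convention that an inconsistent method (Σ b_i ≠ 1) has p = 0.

b = (8/15, -4/7, -1/2)
c = (0, -1/3, -1)
Ac = (0, 0, 1/9)
Σ b_i: 8/15·1 + (-4/7)·1 + (-1/2)·1 = -113/210 ≠ 1 ⇒ order 0.

0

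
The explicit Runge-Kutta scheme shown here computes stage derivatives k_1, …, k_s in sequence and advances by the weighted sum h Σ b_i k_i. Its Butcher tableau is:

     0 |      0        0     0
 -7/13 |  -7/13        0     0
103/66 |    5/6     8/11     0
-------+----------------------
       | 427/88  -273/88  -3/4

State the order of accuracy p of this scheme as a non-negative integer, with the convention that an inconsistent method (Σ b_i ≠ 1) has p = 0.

b = (427/88, -273/88, -3/4)
c = (0, -7/13, 103/66)
Ac = (0, 0, -56/143)
Σ b_i: 427/88·1 + (-273/88)·1 + (-3/4)·1 = 1 ✓
b·c: (-273/88)·(-7/13) + (-3/4)·103/66 = 1/2 ✓
b·c²: (-273/88)·49/169 + (-3/4)·10609/4356 = -205831/75504 ≠ 1/3 ⇒ order 2.
b·Ac: (-3/4)·(-56/143) = 42/143 ≠ 1/6

2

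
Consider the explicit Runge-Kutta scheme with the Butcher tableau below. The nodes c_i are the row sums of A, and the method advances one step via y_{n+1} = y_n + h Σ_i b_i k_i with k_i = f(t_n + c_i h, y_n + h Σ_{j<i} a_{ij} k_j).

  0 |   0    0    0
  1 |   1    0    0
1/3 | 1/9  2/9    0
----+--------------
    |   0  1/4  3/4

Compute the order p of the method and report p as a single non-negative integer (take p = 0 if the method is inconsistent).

3

b = (0, 1/4, 3/4)
c = (0, 1, 1/3)
Ac = (0, 0, 2/9)
Σ b_i: 1/4·1 + 3/4·1 = 1 ✓
b·c: 1/4·1 + 3/4·1/3 = 1/2 ✓
b·c²: 1/4·1 + 3/4·1/9 = 1/3 ✓
b·Ac: 3/4·2/9 = 1/6 ✓; 3 stages ⇒ order 3.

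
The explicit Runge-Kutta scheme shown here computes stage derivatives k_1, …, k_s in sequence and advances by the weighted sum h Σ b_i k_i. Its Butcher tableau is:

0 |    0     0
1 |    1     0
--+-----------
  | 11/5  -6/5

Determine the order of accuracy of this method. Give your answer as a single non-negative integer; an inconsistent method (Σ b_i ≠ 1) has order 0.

1

b = (11/5, -6/5)
c = (0, 1)
Σ b_i: 11/5·1 + (-6/5)·1 = 1 ✓
b·c: (-6/5)·1 = -6/5 ≠ 1/2 ⇒ order 1.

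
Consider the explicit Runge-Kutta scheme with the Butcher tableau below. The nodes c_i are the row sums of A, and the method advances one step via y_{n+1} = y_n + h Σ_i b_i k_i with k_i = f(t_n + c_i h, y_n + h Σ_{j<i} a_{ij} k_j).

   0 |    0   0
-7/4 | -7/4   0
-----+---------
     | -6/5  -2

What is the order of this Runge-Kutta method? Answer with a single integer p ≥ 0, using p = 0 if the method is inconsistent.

0

b = (-6/5, -2)
c = (0, -7/4)
Σ b_i: (-6/5)·1 + (-2)·1 = -16/5 ≠ 1 ⇒ order 0.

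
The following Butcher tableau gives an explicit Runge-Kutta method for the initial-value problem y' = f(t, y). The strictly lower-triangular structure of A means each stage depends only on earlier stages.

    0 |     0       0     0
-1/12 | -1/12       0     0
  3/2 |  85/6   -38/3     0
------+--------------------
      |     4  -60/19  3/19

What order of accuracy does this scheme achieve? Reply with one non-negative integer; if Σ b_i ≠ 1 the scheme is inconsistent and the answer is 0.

3

b = (4, -60/19, 3/19)
c = (0, -1/12, 3/2)
Ac = (0, 0, 19/18)
Σ b_i: 4·1 + (-60/19)·1 + 3/19·1 = 1 ✓
b·c: (-60/19)·(-1/12) + 3/19·3/2 = 1/2 ✓
b·c²: (-60/19)·1/144 + 3/19·9/4 = 1/3 ✓
b·Ac: 3/19·19/18 = 1/6 ✓; 3 stages ⇒ order 3.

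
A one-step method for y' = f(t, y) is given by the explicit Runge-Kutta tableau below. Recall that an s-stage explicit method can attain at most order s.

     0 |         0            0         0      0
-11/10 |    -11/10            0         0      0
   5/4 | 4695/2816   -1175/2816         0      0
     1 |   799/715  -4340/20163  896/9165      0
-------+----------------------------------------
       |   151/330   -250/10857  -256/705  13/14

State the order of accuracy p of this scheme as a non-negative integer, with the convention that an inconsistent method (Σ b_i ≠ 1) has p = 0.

b = (151/330, -250/10857, -256/705, 13/14)
c = (0, -11/10, 5/4, 1)
Ac = (0, 0, 235/512, 14/39)
Σ b_i: 151/330·1 + (-250/10857)·1 + (-256/705)·1 + 13/14·1 = 1 ✓
b·c: (-250/10857)·(-11/10) + (-256/705)·5/4 + 13/14·1 = 1/2 ✓
b·c²: (-250/10857)·121/100 + (-256/705)·25/16 + 13/14·1 = 1/3 ✓
b·Ac: (-256/705)·235/512 + 13/14·14/39 = 1/6 ✓
b·c³: (-250/10857)·(-1331/1000) + (-256/705)·125/64 + 13/14·1 = 1/4 ✓
b·(c∘Ac): (-256/705)·1175/2048 + 13/14·14/39 = 1/8 ✓
b·Ac²: (-256/705)·(-517/1024) + 13/14·(-7/65) = 1/12 ✓
b·A²c: 13/14·7/156 = 1/24 ✓; 4 stages ⇒ order 4.

4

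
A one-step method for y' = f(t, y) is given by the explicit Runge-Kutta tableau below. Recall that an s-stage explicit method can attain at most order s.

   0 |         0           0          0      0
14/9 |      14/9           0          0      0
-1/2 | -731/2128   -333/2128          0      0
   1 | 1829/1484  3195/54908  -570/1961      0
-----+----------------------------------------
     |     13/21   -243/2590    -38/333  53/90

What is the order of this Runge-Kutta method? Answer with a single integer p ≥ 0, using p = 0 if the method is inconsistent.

b = (13/21, -243/2590, -38/333, 53/90)
c = (0, 14/9, -1/2, 1)
Ac = (0, 0, -37/152, 25/106)
Σ b_i: 13/21·1 + (-243/2590)·1 + (-38/333)·1 + 53/90·1 = 1 ✓
b·c: (-243/2590)·14/9 + (-38/333)·(-1/2) + 53/90·1 = 1/2 ✓
b·c²: (-243/2590)·196/81 + (-38/333)·1/4 + 53/90·1 = 1/3 ✓
b·Ac: (-38/333)·(-37/152) + 53/90·25/106 = 1/6 ✓
b·c³: (-243/2590)·2744/729 + (-38/333)·(-1/8) + 53/90·1 = 1/4 ✓
b·(c∘Ac): (-38/333)·37/304 + 53/90·25/106 = 1/8 ✓
b·Ac²: (-38/333)·(-259/684) + 53/90·65/954 = 1/12 ✓
b·A²c: 53/90·15/212 = 1/24 ✓; 4 stages ⇒ order 4.

4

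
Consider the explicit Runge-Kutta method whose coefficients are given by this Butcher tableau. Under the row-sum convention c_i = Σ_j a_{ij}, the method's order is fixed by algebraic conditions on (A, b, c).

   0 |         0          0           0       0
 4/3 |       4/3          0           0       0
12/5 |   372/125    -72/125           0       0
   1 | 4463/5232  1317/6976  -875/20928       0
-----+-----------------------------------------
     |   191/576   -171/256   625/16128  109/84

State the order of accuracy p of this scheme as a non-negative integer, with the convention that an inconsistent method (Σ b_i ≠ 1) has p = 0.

4

b = (191/576, -171/256, 625/16128, 109/84)
c = (0, 4/3, 12/5, 1)
Ac = (0, 0, -96/125, 33/218)
Σ b_i: 191/576·1 + (-171/256)·1 + 625/16128·1 + 109/84·1 = 1 ✓
b·c: (-171/256)·4/3 + 625/16128·12/5 + 109/84·1 = 1/2 ✓
b·c²: (-171/256)·16/9 + 625/16128·144/25 + 109/84·1 = 1/3 ✓
b·Ac: 625/16128·(-96/125) + 109/84·33/218 = 1/6 ✓
b·c³: (-171/256)·64/27 + 625/16128·1728/125 + 109/84·1 = 1/4 ✓
b·(c∘Ac): 625/16128·(-1152/625) + 109/84·33/218 = 1/8 ✓
b·Ac²: 625/16128·(-128/125) + 109/84·31/327 = 1/12 ✓
b·A²c: 109/84·7/218 = 1/24 ✓; 4 stages ⇒ order 4.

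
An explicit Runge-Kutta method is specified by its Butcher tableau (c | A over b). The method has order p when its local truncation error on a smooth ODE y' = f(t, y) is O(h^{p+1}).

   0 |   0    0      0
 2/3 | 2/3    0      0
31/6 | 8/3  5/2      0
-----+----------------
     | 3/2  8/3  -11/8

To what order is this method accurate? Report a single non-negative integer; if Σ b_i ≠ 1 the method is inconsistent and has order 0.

0

b = (3/2, 8/3, -11/8)
c = (0, 2/3, 31/6)
Ac = (0, 0, 5/3)
Σ b_i: 3/2·1 + 8/3·1 + (-11/8)·1 = 67/24 ≠ 1 ⇒ order 0.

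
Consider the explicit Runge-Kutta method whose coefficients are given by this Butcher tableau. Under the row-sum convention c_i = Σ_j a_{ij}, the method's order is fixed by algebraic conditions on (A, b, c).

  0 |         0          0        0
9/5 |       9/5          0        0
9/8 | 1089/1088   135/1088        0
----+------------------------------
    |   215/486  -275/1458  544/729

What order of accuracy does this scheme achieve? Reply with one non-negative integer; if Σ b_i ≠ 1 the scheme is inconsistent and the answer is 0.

3

b = (215/486, -275/1458, 544/729)
c = (0, 9/5, 9/8)
Ac = (0, 0, 243/1088)
Σ b_i: 215/486·1 + (-275/1458)·1 + 544/729·1 = 1 ✓
b·c: (-275/1458)·9/5 + 544/729·9/8 = 1/2 ✓
b·c²: (-275/1458)·81/25 + 544/729·81/64 = 1/3 ✓
b·Ac: 544/729·243/1088 = 1/6 ✓; 3 stages ⇒ order 3.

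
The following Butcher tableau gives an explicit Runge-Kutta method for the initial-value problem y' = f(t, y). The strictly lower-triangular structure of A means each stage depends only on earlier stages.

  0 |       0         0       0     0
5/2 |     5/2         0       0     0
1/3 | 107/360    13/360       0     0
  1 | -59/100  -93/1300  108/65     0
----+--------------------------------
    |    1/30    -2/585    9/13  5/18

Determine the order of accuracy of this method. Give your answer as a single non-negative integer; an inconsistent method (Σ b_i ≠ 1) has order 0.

b = (1/30, -2/585, 9/13, 5/18)
c = (0, 5/2, 1/3, 1)
Ac = (0, 0, 13/144, 3/8)
Σ b_i: 1/30·1 + (-2/585)·1 + 9/13·1 + 5/18·1 = 1 ✓
b·c: (-2/585)·5/2 + 9/13·1/3 + 5/18·1 = 1/2 ✓
b·c²: (-2/585)·25/4 + 9/13·1/9 + 5/18·1 = 1/3 ✓
b·Ac: 9/13·13/144 + 5/18·3/8 = 1/6 ✓
b·c³: (-2/585)·125/8 + 9/13·1/27 + 5/18·1 = 1/4 ✓
b·(c∘Ac): 9/13·13/432 + 5/18·3/8 = 1/8 ✓
b·Ac²: 9/13·65/288 + 5/18·(-21/80) = 1/12 ✓
b·A²c: 5/18·3/20 = 1/24 ✓; 4 stages ⇒ order 4.

4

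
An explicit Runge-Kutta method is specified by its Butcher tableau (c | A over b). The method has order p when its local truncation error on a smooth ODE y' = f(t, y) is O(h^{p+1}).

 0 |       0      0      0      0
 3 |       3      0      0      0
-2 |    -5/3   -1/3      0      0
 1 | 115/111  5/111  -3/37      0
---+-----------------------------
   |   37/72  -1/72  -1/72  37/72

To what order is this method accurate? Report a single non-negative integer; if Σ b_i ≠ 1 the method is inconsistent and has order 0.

4

b = (37/72, -1/72, -1/72, 37/72)
c = (0, 3, -2, 1)
Ac = (0, 0, -1, 11/37)
Σ b_i: 37/72·1 + (-1/72)·1 + (-1/72)·1 + 37/72·1 = 1 ✓
b·c: (-1/72)·3 + (-1/72)·(-2) + 37/72·1 = 1/2 ✓
b·c²: (-1/72)·9 + (-1/72)·4 + 37/72·1 = 1/3 ✓
b·Ac: (-1/72)·(-1) + 37/72·11/37 = 1/6 ✓
b·c³: (-1/72)·27 + (-1/72)·(-8) + 37/72·1 = 1/4 ✓
b·(c∘Ac): (-1/72)·2 + 37/72·11/37 = 1/8 ✓
b·Ac²: (-1/72)·(-3) + 37/72·3/37 = 1/12 ✓
b·A²c: 37/72·3/37 = 1/24 ✓; 4 stages ⇒ order 4.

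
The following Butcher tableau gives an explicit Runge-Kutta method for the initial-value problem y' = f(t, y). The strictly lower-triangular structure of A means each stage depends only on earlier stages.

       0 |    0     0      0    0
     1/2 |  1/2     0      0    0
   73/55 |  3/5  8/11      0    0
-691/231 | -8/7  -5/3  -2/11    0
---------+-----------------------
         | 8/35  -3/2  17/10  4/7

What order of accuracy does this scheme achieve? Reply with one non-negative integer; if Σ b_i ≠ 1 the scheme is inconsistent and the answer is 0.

b = (8/35, -3/2, 17/10, 4/7)
c = (0, 1/2, 73/55, -691/231)
Ac = (0, 0, 4/11, -3901/3630)
Σ b_i: 8/35·1 + (-3/2)·1 + 17/10·1 + 4/7·1 = 1 ✓
b·c: (-3/2)·1/2 + 17/10·73/55 + 4/7·(-691/231) = -32821/161700 ≠ 1/2 ⇒ order 1.

1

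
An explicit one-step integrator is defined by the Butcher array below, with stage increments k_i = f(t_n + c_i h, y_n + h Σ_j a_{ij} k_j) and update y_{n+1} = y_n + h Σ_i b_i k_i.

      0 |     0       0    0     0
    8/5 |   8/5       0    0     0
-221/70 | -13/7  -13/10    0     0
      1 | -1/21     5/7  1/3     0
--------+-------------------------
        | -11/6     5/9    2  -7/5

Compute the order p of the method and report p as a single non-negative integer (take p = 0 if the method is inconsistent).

0

b = (-11/6, 5/9, 2, -7/5)
c = (0, 8/5, -221/70, 1)
Ac = (0, 0, -52/25, 19/210)
Σ b_i: (-11/6)·1 + 5/9·1 + 2·1 + (-7/5)·1 = -61/90 ≠ 1 ⇒ order 0.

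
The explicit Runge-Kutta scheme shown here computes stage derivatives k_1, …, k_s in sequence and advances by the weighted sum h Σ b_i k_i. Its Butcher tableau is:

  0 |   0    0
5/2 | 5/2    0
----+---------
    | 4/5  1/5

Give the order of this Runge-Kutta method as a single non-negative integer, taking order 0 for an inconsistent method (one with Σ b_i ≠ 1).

b = (4/5, 1/5)
c = (0, 5/2)
Σ b_i: 4/5·1 + 1/5·1 = 1 ✓
b·c: 1/5·5/2 = 1/2 ✓; 2 stages ⇒ order 2.

2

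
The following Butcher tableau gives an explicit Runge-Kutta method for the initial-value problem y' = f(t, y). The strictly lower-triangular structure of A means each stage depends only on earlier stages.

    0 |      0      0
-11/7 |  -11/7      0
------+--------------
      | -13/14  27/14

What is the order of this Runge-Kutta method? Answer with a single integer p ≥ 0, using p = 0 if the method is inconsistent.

1

b = (-13/14, 27/14)
c = (0, -11/7)
Σ b_i: (-13/14)·1 + 27/14·1 = 1 ✓
b·c: 27/14·(-11/7) = -297/98 ≠ 1/2 ⇒ order 1.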